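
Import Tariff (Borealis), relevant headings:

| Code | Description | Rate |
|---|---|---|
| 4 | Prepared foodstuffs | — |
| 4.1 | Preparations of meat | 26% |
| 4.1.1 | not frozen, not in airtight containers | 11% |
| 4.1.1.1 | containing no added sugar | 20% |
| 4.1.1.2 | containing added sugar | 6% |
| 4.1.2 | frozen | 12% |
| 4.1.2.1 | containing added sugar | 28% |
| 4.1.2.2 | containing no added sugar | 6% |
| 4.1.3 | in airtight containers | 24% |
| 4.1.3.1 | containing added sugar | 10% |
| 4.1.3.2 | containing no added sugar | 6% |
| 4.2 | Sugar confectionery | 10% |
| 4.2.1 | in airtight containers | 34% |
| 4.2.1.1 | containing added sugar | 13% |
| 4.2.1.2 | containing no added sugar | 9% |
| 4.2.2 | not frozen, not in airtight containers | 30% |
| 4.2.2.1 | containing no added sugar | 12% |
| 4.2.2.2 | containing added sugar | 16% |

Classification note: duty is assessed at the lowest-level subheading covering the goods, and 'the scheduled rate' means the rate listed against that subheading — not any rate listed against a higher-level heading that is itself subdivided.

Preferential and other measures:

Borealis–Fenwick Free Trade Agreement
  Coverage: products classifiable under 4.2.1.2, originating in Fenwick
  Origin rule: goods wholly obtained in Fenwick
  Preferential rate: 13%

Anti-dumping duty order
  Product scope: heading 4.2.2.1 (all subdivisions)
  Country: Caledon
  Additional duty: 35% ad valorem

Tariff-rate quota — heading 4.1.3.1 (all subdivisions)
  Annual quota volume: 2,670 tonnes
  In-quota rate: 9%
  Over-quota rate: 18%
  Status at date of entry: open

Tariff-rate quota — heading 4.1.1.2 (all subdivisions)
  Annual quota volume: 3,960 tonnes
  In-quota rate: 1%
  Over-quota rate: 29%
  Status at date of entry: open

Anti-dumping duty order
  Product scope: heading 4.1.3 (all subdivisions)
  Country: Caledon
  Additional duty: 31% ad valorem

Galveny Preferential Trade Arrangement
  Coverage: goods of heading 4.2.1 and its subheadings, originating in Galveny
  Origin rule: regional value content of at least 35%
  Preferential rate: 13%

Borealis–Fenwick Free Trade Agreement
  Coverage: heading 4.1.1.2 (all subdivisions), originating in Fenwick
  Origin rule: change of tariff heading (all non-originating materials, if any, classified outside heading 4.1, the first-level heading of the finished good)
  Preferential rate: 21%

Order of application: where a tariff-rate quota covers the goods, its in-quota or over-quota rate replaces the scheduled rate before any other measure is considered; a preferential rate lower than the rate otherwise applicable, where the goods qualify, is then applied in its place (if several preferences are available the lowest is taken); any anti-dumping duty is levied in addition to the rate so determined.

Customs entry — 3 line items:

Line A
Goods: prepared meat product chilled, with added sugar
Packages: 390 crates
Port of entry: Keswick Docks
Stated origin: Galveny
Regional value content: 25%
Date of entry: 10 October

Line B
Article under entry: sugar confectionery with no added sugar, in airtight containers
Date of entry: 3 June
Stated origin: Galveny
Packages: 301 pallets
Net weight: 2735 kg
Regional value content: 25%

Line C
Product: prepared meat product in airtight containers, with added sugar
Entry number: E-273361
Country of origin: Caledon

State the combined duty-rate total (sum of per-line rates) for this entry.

50%

Line A: prepared meat product → 4.1; chilled → 4.1.1; with added sugar → 4.1.1.2. Scheduled 6%. quota on 4.1.1.2 open → in-quota 1%; Galveny agreement on 4.2.1: 4.1.1.2 not covered. → 1%.
Line B: sugar confectionery → 4.2; in airtight containers → 4.2.1; with no added sugar → 4.2.1.2. Scheduled 9%. Galveny agreement on 4.2.1: RVC < 35%. → 9%.
Line C: prepared meat product → 4.1; in airtight containers → 4.1.3; with added sugar → 4.1.3.1. Scheduled 10%. quota on 4.1.3.1 open → in-quota 9%; anti-dumping (Caledon, 4.1.3): +31%; total 9% + 31% = 40%. → 40%.
Sum: 1% + 9% + 40% = 50%.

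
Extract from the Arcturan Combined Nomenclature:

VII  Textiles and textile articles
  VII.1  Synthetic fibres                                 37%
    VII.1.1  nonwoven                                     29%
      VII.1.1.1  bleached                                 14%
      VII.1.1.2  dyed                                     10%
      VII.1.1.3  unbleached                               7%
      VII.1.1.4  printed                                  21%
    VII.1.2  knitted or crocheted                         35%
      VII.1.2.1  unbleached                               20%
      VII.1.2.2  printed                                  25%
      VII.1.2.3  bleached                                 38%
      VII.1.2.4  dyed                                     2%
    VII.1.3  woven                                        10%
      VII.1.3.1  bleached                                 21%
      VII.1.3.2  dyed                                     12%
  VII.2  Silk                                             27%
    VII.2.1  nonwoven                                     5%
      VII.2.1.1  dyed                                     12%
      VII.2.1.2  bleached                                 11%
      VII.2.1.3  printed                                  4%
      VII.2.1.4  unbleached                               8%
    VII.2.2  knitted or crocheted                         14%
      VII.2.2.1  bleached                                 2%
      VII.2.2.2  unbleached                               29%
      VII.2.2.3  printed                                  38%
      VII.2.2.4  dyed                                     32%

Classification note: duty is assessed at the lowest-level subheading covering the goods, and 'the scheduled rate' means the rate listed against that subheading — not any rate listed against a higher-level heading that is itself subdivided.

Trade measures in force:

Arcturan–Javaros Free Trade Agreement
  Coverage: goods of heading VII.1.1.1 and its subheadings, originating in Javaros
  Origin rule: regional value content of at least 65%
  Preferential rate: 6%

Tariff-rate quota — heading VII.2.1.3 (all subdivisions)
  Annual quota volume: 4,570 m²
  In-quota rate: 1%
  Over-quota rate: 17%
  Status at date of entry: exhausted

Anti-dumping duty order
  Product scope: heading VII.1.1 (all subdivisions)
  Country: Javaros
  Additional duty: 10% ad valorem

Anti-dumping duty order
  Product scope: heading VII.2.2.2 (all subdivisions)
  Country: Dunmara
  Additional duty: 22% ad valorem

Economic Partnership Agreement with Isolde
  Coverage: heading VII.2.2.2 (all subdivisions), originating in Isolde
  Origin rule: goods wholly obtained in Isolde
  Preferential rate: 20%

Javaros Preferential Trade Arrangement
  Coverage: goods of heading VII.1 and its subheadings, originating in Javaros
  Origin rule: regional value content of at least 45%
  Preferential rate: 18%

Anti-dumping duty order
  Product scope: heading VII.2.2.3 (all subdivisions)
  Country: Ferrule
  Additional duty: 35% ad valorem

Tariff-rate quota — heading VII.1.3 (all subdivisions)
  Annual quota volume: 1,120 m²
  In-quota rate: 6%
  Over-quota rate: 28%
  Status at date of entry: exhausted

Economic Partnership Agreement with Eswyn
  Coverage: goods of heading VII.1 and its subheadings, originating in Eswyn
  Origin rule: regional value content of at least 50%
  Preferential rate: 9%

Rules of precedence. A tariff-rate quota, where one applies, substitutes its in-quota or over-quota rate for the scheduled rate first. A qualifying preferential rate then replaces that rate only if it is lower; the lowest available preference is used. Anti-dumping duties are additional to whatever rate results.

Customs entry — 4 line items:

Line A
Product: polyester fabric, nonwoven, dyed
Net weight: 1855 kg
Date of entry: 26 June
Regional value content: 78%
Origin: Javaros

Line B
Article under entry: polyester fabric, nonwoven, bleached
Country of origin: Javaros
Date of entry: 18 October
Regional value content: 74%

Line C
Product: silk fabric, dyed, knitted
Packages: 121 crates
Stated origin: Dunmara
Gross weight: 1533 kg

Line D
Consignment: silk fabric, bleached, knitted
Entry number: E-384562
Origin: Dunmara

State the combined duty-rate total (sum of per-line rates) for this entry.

70%

Line A: polyester → VII.1; nonwoven → VII.1.1; dyed → VII.1.1.2. Scheduled 10%. Javaros agreement on VII.1.1.1: VII.1.1.2 not covered; Javaros agreement on VII.1: RVC ≥ 45% → 18% available; preference 18% not lower than 10% → no reduction; anti-dumping (Javaros, VII.1.1): +10%; total 10% + 10% = 20%. → 20%.
Line B: polyester → VII.1; nonwoven → VII.1.1; bleached → VII.1.1.1. Scheduled 14%. Javaros agreement on VII.1.1.1: RVC ≥ 65% → 6% available; Javaros agreement on VII.1: RVC ≥ 45% → 18% available; preferential 6%; anti-dumping (Javaros, VII.1.1): +10%; total 6% + 10% = 16%. → 16%.
Line C: silk → VII.2; knitted → VII.2.2; dyed → VII.2.2.4. Scheduled 32%. No special measure applies. → 32%.
Line D: silk → VII.2; knitted → VII.2.2; bleached → VII.2.2.1. Scheduled 2%. No special measure applies. → 2%.
Sum: 20% + 16% + 32% + 2% = 70%.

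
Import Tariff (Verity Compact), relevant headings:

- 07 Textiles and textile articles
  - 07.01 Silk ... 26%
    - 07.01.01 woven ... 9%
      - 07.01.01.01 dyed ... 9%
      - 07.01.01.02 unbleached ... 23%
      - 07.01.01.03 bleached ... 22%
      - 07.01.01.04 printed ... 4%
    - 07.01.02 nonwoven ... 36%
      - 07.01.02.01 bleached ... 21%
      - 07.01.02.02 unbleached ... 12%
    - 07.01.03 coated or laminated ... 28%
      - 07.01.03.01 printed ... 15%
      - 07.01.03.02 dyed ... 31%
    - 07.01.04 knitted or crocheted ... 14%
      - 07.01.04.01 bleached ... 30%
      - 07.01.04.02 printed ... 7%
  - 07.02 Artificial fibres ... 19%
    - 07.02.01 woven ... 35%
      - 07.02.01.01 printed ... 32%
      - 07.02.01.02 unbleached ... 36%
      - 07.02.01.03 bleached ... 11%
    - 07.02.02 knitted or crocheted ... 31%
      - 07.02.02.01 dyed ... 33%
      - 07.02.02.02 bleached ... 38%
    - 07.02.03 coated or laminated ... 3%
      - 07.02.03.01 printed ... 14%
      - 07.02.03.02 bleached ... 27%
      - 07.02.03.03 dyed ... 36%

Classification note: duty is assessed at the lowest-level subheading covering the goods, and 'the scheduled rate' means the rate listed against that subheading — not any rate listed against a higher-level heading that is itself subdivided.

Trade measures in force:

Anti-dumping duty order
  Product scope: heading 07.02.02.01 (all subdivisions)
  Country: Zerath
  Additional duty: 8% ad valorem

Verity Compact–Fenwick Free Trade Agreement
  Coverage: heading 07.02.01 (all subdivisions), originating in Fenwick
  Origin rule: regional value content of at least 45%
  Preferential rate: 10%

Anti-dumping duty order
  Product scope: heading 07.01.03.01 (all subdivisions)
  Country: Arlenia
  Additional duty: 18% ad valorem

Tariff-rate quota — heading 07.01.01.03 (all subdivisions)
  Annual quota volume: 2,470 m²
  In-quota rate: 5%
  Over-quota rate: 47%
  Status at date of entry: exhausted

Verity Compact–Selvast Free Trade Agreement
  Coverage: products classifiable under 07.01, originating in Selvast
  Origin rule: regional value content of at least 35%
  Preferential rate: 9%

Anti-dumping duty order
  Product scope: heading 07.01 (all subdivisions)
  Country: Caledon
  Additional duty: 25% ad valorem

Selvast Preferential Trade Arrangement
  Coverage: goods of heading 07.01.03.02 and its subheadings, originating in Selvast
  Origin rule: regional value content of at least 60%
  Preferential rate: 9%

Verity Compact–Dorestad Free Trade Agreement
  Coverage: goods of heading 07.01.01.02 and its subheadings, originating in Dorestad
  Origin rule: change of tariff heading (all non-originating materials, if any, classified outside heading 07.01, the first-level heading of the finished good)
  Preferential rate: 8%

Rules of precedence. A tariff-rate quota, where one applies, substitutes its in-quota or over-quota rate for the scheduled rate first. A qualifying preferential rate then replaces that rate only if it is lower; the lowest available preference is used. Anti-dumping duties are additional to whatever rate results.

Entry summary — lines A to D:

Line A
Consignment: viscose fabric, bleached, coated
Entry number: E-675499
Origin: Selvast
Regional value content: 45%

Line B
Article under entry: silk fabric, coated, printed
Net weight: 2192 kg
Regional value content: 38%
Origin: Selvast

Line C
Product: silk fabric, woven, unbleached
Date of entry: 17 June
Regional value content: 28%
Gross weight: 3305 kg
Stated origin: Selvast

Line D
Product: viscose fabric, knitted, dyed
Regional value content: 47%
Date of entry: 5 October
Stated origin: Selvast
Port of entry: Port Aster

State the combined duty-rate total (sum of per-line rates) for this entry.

92%

Line A: viscose → 07.02; coated → 07.02.03; bleached → 07.02.03.02. Scheduled 27%. Selvast agreement on 07.01: 07.02.03.02 not covered; Selvast agreement on 07.01.03.02: 07.02.03.02 not covered. → 27%.
Line B: silk → 07.01; coated → 07.01.03; printed → 07.01.03.01. Scheduled 15%. Selvast agreement on 07.01: RVC ≥ 35% → 9% available; Selvast agreement on 07.01.03.02: 07.01.03.01 not covered; preferential 9%. → 9%.
Line C: silk → 07.01; woven → 07.01.01; unbleached → 07.01.01.02. Scheduled 23%. Selvast agreement on 07.01: RVC < 35%; Selvast agreement on 07.01.03.02: 07.01.01.02 not covered. → 23%.
Line D: viscose → 07.02; knitted → 07.02.02; dyed → 07.02.02.01. Scheduled 33%. Selvast agreement on 07.01: 07.02.02.01 not covered; Selvast agreement on 07.01.03.02: 07.02.02.01 not covered. → 33%.
Sum: 27% + 9% + 23% + 33% = 92%.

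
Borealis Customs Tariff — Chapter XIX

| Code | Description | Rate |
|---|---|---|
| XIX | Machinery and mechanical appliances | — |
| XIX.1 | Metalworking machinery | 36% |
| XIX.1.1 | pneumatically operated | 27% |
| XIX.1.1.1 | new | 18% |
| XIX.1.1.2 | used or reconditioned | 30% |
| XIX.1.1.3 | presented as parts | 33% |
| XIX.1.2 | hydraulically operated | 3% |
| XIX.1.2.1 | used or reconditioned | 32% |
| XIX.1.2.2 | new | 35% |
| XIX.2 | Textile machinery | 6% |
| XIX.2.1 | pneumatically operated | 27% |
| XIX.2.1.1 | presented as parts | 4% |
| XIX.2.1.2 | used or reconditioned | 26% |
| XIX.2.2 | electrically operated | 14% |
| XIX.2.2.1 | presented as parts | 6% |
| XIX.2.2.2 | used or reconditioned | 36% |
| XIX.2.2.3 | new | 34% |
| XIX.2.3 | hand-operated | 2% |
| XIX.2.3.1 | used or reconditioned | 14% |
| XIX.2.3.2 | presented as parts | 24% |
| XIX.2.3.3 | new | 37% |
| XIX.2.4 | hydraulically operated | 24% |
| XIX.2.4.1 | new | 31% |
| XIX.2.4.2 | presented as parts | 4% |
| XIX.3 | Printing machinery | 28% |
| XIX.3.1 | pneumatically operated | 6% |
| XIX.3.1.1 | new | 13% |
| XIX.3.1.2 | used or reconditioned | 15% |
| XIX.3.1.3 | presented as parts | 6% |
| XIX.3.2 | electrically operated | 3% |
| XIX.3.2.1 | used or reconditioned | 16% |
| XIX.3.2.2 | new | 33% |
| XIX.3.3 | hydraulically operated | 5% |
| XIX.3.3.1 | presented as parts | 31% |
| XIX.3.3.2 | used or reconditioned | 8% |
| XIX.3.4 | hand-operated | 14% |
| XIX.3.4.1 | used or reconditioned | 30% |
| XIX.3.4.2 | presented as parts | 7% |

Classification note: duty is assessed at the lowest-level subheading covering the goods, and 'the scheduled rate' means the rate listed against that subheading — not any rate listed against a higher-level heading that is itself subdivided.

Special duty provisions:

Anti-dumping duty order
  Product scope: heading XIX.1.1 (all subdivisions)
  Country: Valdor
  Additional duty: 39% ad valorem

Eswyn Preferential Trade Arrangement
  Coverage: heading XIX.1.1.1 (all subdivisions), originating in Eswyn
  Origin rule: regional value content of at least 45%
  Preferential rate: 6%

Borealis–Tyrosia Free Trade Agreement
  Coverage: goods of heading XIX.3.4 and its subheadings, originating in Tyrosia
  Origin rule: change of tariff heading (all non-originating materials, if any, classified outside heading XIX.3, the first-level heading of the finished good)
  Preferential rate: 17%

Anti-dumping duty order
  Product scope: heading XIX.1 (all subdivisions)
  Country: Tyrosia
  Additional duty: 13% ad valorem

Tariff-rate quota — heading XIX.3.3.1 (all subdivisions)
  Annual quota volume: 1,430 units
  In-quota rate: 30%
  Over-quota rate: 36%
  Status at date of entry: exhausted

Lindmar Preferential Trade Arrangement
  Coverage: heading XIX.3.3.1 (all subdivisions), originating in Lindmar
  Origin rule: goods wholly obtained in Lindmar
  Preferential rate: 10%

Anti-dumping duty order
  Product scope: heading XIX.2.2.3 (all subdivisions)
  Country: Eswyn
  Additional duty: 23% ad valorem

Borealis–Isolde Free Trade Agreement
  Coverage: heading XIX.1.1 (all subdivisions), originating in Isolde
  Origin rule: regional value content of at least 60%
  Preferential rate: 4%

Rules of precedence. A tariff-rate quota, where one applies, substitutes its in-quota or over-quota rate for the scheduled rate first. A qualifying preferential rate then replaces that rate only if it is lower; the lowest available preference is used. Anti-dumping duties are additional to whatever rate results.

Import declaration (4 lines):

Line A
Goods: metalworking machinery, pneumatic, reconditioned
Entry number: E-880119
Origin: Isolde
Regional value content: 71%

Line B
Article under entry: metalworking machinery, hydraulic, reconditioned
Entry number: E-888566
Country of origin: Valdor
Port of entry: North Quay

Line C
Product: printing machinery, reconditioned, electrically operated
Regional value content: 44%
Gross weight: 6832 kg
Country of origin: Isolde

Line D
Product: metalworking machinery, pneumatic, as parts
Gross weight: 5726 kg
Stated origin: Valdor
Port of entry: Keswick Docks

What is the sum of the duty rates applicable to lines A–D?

124%

Line A: metalworking → XIX.1; pneumatic → XIX.1.1; reconditioned → XIX.1.1.2. Scheduled 30%. Isolde agreement on XIX.1.1: RVC ≥ 60% → 4% available; preferential 4%. → 4%.
Line B: metalworking → XIX.1; hydraulic → XIX.1.2; reconditioned → XIX.1.2.1. Scheduled 32%. No special measure applies. → 32%.
Line C: printing → XIX.3; electrically operated → XIX.3.2; reconditioned → XIX.3.2.1. Scheduled 16%. Isolde agreement on XIX.1.1: XIX.3.2.1 not covered. → 16%.
Line D: metalworking → XIX.1; pneumatic → XIX.1.1; as parts → XIX.1.1.3. Scheduled 33%. anti-dumping (Valdor, XIX.1.1): +39%; total 33% + 39% = 72%. → 72%.
Sum: 4% + 32% + 16% + 72% = 124%.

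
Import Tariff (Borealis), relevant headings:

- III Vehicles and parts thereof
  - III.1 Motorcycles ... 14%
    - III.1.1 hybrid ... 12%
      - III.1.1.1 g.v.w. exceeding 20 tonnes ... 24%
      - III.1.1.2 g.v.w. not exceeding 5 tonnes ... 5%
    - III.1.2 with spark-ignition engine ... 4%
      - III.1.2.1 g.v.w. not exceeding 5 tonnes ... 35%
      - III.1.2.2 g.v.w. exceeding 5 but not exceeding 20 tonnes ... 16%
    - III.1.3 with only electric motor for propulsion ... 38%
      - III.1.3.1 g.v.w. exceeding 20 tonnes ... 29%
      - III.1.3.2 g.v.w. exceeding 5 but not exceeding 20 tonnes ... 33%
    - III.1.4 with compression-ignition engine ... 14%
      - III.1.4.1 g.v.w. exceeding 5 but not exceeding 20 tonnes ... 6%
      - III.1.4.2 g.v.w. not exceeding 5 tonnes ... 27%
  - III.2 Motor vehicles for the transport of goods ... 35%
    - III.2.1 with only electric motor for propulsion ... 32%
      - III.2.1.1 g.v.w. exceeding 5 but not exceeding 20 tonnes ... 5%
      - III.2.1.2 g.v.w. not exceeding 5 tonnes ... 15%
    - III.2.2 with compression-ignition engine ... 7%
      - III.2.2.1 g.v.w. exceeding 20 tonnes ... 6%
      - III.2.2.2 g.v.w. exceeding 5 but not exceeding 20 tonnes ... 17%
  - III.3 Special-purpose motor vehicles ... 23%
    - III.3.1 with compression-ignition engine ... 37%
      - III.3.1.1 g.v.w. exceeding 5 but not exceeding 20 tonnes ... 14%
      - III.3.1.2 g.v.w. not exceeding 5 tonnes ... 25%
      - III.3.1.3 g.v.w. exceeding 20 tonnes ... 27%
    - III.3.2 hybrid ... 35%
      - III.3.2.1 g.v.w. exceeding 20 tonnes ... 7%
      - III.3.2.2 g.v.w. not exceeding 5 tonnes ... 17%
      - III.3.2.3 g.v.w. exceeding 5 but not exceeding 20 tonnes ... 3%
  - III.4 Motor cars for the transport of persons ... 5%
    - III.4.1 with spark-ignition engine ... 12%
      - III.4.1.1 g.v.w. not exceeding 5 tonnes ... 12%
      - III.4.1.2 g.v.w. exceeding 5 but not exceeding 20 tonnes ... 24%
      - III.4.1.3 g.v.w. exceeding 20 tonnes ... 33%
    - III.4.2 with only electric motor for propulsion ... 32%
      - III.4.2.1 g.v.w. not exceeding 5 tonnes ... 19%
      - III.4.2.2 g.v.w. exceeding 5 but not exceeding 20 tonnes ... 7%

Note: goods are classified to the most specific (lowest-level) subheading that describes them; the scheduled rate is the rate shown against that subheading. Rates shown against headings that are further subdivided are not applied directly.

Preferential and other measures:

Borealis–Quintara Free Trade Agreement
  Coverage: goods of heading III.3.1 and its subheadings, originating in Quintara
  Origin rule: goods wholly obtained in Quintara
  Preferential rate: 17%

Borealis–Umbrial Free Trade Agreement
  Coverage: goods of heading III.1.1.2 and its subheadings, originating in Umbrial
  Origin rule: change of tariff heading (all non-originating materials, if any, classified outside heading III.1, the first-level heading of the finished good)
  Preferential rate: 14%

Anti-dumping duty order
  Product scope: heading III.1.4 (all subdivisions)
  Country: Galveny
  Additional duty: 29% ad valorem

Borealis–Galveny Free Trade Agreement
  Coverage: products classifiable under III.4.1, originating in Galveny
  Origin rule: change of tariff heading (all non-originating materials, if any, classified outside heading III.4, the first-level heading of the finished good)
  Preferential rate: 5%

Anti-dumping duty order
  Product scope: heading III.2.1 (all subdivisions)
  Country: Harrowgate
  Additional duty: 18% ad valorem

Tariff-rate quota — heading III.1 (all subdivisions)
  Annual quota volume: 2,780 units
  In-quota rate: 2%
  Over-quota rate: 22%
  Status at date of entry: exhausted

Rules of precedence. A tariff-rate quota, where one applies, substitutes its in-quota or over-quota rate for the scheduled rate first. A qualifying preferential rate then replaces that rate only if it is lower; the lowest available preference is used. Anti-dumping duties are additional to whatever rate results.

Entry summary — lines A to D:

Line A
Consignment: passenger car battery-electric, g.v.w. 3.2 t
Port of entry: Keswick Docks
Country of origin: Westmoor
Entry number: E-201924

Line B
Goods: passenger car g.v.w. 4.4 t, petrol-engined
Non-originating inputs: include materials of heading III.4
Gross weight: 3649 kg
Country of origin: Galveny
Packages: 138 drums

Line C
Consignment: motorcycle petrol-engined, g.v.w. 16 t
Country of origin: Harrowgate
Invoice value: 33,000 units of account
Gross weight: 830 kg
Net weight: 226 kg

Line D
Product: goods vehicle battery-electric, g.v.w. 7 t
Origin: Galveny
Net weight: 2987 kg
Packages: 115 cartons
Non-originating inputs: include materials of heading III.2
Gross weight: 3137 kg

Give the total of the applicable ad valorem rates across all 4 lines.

Line A: passenger car → III.4; battery-electric → III.4.2; g.v.w. 3.2 t → III.4.2.1. Scheduled 19%. No special measure applies. → 19%.
Line B: passenger car → III.4; petrol-engined → III.4.1; g.v.w. 4.4 t → III.4.1.1. Scheduled 12%. Galveny agreement on III.4.1: CTH not met. → 12%.
Line C: motorcycle → III.1; petrol-engined → III.1.2; g.v.w. 16 t → III.1.2.2. Scheduled 16%. quota on III.1 exhausted → over-quota 22%. → 22%.
Line D: goods vehicle → III.2; battery-electric → III.2.1; g.v.w. 7 t → III.2.1.1. Scheduled 5%. Galveny agreement on III.4.1: III.2.1.1 not covered. → 5%.
Sum: 19% + 12% + 22% + 5% = 58%.

58%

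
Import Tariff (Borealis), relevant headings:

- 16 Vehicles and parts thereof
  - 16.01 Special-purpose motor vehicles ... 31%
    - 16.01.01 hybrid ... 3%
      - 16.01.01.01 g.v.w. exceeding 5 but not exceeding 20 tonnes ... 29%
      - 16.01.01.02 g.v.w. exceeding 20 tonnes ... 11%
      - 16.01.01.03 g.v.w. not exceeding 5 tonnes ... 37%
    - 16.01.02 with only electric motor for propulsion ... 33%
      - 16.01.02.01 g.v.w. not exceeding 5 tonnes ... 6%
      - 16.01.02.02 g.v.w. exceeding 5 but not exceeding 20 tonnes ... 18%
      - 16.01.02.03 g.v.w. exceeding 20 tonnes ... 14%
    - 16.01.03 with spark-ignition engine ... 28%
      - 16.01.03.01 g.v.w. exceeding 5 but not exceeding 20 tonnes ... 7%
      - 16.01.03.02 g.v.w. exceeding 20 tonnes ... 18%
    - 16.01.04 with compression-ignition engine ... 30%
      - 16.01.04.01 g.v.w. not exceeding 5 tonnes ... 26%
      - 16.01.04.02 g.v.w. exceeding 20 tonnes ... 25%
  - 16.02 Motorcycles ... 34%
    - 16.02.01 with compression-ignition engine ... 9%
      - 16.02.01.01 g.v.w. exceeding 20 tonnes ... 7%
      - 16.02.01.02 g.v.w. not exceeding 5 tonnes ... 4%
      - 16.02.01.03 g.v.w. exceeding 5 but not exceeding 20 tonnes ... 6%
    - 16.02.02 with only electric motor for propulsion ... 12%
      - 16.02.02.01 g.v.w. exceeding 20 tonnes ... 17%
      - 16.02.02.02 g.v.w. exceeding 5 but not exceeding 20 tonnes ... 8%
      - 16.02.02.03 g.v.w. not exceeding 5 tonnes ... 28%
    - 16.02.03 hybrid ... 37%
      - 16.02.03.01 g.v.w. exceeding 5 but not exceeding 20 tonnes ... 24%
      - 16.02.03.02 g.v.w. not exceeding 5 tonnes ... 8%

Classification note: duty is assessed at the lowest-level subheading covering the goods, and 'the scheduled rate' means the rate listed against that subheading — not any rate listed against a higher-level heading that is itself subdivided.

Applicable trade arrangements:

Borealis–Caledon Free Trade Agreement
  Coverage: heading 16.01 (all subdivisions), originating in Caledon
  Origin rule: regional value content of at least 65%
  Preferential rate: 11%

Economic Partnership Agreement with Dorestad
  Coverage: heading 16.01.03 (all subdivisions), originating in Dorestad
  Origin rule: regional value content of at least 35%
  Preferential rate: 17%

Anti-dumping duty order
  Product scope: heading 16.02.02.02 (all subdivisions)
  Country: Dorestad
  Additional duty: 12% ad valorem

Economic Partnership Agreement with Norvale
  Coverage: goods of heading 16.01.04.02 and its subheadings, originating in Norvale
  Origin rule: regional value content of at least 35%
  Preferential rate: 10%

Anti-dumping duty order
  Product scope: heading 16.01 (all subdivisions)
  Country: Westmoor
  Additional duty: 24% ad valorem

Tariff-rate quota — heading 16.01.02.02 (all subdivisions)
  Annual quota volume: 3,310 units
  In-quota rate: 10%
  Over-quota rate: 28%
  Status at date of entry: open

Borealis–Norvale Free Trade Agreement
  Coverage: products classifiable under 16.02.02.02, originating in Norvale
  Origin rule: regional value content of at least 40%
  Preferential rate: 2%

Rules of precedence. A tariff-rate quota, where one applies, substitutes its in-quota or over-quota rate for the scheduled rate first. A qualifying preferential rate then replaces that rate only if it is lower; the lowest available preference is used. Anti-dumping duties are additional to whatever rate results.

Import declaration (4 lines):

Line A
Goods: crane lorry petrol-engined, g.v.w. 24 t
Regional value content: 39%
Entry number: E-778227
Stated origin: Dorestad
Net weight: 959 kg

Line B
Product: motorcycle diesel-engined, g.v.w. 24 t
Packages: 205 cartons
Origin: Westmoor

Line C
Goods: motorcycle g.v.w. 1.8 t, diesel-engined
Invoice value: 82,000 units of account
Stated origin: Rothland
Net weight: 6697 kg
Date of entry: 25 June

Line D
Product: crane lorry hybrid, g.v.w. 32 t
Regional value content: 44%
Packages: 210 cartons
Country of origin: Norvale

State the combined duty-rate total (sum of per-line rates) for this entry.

Line A: crane lorry → 16.01; petrol-engined → 16.01.03; g.v.w. 24 t → 16.01.03.02. Scheduled 18%. Dorestad agreement on 16.01.03: RVC ≥ 35% → 17% available; preferential 17%. → 17%.
Line B: motorcycle → 16.02; diesel-engined → 16.02.01; g.v.w. 24 t → 16.02.01.01. Scheduled 7%. No special measure applies. → 7%.
Line C: motorcycle → 16.02; diesel-engined → 16.02.01; g.v.w. 1.8 t → 16.02.01.02. Scheduled 4%. No special measure applies. → 4%.
Line D: crane lorry → 16.01; hybrid → 16.01.01; g.v.w. 32 t → 16.01.01.02. Scheduled 11%. Norvale agreement on 16.01.04.02: 16.01.01.02 not covered; Norvale agreement on 16.02.02.02: 16.01.01.02 not covered. → 11%.
Sum: 17% + 7% + 4% + 11% = 39%.

39%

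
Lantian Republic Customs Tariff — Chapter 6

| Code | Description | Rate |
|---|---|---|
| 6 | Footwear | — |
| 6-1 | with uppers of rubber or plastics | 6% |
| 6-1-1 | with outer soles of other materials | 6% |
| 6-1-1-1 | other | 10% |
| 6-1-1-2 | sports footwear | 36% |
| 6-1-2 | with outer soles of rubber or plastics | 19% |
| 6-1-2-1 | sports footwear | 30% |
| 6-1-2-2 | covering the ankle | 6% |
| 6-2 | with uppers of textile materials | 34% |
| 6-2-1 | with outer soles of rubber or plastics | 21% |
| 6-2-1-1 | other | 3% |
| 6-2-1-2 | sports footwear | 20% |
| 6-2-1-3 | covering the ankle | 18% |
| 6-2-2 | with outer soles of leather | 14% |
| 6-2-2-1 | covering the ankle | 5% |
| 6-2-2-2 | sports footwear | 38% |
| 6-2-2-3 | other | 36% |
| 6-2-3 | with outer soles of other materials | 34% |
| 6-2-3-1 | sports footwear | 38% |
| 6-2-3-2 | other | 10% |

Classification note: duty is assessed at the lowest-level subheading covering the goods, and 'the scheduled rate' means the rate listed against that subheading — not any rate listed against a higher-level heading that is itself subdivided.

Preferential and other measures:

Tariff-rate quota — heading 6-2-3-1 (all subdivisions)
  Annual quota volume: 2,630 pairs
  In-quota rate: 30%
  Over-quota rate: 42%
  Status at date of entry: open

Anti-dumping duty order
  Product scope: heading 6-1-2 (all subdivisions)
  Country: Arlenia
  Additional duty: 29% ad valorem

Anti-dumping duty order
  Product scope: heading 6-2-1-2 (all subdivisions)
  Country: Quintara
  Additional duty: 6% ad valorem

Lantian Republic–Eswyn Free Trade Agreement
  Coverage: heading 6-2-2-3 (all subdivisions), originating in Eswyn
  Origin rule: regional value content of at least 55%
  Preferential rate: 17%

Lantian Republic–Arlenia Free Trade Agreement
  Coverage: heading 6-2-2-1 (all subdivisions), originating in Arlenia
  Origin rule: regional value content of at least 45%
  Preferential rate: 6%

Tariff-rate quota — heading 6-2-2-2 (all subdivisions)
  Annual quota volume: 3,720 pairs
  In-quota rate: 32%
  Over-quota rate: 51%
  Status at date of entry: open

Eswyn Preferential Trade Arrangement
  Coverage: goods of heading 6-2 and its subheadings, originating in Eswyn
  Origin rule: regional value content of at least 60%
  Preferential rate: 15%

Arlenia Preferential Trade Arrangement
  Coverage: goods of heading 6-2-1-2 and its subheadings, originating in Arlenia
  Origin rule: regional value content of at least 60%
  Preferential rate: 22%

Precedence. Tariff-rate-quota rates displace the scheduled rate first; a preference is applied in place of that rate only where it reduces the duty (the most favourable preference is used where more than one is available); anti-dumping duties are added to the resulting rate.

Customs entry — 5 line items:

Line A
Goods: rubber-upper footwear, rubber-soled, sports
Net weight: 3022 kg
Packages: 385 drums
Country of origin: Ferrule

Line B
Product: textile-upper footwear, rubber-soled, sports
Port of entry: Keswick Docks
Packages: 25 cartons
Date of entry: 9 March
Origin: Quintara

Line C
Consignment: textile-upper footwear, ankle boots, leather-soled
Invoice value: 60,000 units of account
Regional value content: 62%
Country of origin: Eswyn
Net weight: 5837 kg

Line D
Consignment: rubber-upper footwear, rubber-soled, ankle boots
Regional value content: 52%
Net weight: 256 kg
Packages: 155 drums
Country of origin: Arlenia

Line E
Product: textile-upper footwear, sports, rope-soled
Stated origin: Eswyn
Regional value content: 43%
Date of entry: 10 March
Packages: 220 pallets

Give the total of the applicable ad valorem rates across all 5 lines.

126%

Line A: rubber-upper → 6-1; rubber-soled → 6-1-2; sports → 6-1-2-1. Scheduled 30%. No special measure applies. → 30%.
Line B: textile-upper → 6-2; rubber-soled → 6-2-1; sports → 6-2-1-2. Scheduled 20%. anti-dumping (Quintara, 6-2-1-2): +6%; total 20% + 6% = 26%. → 26%.
Line C: textile-upper → 6-2; leather-soled → 6-2-2; ankle boots → 6-2-2-1. Scheduled 5%. Eswyn agreement on 6-2-2-3: 6-2-2-1 not covered; Eswyn agreement on 6-2: RVC ≥ 60% → 15% available; preference 15% not lower than 5% → no reduction. → 5%.
Line D: rubber-upper → 6-1; rubber-soled → 6-1-2; ankle boots → 6-1-2-2. Scheduled 6%. Arlenia agreement on 6-2-2-1: 6-1-2-2 not covered; Arlenia agreement on 6-2-1-2: 6-1-2-2 not covered; anti-dumping (Arlenia, 6-1-2): +29%; total 6% + 29% = 35%. → 35%.
Line E: textile-upper → 6-2; rope-soled → 6-2-3; sports → 6-2-3-1. Scheduled 38%. quota on 6-2-3-1 open → in-quota 30%; Eswyn agreement on 6-2-2-3: 6-2-3-1 not covered; Eswyn agreement on 6-2: RVC < 60%. → 30%.
Sum: 30% + 26% + 5% + 35% + 30% = 126%.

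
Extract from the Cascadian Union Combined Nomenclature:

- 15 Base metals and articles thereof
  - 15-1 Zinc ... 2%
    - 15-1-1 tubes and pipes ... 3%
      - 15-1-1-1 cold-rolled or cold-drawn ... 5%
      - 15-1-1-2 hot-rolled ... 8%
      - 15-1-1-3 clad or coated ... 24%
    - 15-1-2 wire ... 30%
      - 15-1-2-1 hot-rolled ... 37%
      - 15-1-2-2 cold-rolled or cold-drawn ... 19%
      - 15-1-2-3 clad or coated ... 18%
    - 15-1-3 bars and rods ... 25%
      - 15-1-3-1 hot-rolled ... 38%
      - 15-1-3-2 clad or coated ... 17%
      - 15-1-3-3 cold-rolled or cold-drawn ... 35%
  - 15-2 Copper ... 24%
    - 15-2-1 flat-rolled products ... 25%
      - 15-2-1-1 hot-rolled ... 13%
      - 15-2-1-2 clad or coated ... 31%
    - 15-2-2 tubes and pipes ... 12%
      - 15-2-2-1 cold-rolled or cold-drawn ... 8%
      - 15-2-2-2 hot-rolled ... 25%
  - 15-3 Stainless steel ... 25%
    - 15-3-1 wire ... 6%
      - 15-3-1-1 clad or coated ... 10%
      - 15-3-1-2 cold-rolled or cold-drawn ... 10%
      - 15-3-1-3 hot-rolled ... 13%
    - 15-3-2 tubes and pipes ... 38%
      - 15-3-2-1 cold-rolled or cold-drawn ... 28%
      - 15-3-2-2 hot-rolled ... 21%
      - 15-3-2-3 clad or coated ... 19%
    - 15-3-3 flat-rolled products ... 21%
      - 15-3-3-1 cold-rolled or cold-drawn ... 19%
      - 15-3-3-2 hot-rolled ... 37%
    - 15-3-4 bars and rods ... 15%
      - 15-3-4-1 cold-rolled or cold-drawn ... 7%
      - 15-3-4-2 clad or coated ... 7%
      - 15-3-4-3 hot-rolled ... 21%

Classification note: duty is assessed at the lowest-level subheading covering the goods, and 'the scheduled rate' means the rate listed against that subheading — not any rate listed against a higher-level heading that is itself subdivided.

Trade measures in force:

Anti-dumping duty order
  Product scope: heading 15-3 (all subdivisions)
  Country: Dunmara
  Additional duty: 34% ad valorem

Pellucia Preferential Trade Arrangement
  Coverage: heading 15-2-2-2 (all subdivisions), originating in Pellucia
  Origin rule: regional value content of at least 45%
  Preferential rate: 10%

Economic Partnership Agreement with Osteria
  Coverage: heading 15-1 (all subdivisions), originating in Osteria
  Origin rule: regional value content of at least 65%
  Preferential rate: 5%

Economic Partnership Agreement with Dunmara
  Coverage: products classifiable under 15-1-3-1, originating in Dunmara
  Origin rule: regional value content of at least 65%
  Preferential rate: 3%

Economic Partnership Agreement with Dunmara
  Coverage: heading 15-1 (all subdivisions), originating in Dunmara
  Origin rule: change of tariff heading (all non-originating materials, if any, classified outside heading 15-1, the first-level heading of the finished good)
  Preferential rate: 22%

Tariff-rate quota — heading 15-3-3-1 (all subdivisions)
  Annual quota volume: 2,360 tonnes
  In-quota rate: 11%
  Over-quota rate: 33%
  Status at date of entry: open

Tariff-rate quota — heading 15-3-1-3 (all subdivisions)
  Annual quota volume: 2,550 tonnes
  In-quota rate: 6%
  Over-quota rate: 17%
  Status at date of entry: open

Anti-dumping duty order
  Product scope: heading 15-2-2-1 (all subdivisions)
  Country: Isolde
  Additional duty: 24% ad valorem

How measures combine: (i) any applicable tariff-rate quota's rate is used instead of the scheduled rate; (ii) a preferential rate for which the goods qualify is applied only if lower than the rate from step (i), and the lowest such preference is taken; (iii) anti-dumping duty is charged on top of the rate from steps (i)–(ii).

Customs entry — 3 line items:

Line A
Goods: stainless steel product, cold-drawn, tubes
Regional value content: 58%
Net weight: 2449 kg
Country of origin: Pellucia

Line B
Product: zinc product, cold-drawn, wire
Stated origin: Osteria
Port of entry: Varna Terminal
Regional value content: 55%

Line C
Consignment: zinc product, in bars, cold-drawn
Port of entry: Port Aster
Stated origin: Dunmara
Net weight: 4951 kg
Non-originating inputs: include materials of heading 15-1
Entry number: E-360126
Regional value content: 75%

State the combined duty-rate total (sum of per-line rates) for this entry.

Line A: stainless steel → 15-3; tubes → 15-3-2; cold-drawn → 15-3-2-1. Scheduled 28%. Pellucia agreement on 15-2-2-2: 15-3-2-1 not covered. → 28%.
Line B: zinc → 15-1; wire → 15-1-2; cold-drawn → 15-1-2-2. Scheduled 19%. Osteria agreement on 15-1: RVC < 65%. → 19%.
Line C: zinc → 15-1; in bars → 15-1-3; cold-drawn → 15-1-3-3. Scheduled 35%. Dunmara agreement on 15-1-3-1: 15-1-3-3 not covered; Dunmara agreement on 15-1: CTH not met. → 35%.
Sum: 28% + 19% + 35% = 82%.

82%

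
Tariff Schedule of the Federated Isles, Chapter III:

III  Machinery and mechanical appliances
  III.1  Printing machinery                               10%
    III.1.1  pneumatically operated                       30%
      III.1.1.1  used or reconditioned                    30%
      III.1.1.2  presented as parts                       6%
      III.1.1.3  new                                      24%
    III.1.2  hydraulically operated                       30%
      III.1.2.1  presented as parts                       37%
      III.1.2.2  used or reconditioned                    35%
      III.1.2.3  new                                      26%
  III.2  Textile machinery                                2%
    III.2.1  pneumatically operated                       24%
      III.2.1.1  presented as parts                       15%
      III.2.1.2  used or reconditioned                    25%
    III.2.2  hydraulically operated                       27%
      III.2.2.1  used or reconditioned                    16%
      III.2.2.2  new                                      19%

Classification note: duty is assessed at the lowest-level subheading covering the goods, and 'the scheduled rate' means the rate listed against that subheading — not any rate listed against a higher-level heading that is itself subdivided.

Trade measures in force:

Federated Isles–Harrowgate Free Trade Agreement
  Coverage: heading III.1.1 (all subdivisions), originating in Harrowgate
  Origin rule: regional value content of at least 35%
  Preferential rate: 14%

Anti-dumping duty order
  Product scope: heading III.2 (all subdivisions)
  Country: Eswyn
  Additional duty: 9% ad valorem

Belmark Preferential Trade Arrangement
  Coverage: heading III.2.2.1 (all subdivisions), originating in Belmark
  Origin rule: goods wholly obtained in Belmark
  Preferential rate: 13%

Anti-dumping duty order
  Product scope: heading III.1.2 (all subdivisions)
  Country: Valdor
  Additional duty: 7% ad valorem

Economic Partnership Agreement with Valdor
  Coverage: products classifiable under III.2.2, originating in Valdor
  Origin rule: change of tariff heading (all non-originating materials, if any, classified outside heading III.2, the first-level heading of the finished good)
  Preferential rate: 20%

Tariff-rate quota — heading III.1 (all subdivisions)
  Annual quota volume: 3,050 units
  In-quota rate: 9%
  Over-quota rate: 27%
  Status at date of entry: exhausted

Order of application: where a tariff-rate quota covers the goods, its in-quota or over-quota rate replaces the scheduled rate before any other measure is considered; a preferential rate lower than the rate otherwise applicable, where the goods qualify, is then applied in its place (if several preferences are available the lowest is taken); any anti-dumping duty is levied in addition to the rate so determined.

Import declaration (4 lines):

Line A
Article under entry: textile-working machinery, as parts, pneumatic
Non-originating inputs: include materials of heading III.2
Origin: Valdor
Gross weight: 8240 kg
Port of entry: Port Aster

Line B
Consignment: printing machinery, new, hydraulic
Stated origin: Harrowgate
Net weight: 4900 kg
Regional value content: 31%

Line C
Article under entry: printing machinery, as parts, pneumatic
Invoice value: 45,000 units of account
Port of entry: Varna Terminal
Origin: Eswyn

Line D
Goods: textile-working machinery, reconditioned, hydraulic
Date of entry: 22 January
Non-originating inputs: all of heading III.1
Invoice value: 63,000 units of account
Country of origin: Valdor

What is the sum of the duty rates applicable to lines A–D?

85%

Line A: textile-working → III.2; pneumatic → III.2.1; as parts → III.2.1.1. Scheduled 15%. Valdor agreement on III.2.2: III.2.1.1 not covered. → 15%.
Line B: printing → III.1; hydraulic → III.1.2; new → III.1.2.3. Scheduled 26%. quota on III.1 exhausted → over-quota 27%; Harrowgate agreement on III.1.1: III.1.2.3 not covered. → 27%.
Line C: printing → III.1; pneumatic → III.1.1; as parts → III.1.1.2. Scheduled 6%. quota on III.1 exhausted → over-quota 27%. → 27%.
Line D: textile-working → III.2; hydraulic → III.2.2; reconditioned → III.2.2.1. Scheduled 16%. Valdor agreement on III.2.2: CTH met → 20% available; preference 20% not lower than 16% → no reduction. → 16%.
Sum: 15% + 27% + 27% + 16% = 85%.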